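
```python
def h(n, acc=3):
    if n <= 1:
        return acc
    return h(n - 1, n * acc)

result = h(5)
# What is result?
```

Accumulator trace (n, acc): (5, 3) -> (4, 15) -> (3, 60) -> (2, 180) -> (1, 360) -> return 360

Answer: 360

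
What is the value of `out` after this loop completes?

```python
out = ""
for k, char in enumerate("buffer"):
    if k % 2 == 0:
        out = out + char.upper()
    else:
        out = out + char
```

Uppercase even positions in 'buffer'
`out` takes the values: "" → "B" → "Bu" → "BuF" → "BuFf" → "BuFfE" → "BuFfEr"

Answer: "BuFfEr"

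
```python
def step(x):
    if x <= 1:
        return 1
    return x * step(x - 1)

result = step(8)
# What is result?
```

step(8) = 8 * 7 * 6 * 5 * 4 * 3 * 2 * 1 = 40320

Answer: 40320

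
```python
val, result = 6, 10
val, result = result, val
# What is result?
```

Trace:
`val, result = 6, 10` → val = 6; result = 10
`val, result = result, val` → val = 10; result = 6
So result = 6

Answer: 6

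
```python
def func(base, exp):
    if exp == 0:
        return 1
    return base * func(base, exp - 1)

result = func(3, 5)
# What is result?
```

func(3, 5) = 3 * 3 * 3 * 3 * 3 = 243

Answer: 243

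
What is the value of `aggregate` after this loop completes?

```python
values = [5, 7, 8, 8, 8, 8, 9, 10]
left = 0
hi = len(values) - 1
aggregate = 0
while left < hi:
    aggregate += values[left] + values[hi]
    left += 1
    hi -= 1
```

Sum of pairs from ends
`aggregate` takes the values: 0 → 15 → 31 → 47 → 63

Answer: 63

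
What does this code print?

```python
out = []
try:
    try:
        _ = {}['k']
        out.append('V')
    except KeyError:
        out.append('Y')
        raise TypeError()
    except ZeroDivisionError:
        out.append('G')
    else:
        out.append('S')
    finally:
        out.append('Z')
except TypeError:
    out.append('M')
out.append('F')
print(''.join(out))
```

Execution trace: 'Y' (except KeyError) → 'Z' (finally) → 'M' (outer except TypeError) → 'F' (after the try/except). Output: YZMF

Answer: YZMF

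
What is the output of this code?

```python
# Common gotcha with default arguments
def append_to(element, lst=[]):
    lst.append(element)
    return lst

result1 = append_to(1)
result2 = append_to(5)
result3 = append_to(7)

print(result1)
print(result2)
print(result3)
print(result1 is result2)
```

Key concept: mutable default argument gotcha.
Step by step:
`result1 = append_to(1)` → result1 = [1]
`result2 = append_to(5)` → result1 = [1, 5] (same object as result2); result2 = [1, 5] (same object as result1)
`result3 = append_to(7)` → result1 = [1, 5, 7] (same object as result2, result3); result2 = [1, 5, 7] (same object as result1, result3); result3 = [1, 5, 7] (same object as result1, result2)
`print(result1)` → prints [1, 5, 7]
`print(result2)` → prints [1, 5, 7]
`print(result3)` → prints [1, 5, 7]
`print(result1 is result2)` → prints True

Answer:
[1, 5, 7]
[1, 5, 7]
[1, 5, 7]
True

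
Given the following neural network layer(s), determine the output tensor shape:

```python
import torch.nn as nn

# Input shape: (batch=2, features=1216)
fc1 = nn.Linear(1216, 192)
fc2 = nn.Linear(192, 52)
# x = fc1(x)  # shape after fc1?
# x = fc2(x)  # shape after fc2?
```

Input: (2, 1216) -> after fc1: (2, 192) -> Output: (2, 52)

Answer: (2, 52)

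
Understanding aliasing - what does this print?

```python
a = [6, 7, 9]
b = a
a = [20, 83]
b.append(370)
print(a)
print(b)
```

Key concept: rebinding vs mutation: a is rebound to a new list, b still points at the original.
Step by step:
`a = [6, 7, 9]` → a = [6, 7, 9]
`b = a` → b = [6, 7, 9] (same object as a)
`a = [20, 83]` → a = [20, 83]
`b.append(370)` → b = [6, 7, 9, 370]
`print(a)` → prints [20, 83]
`print(b)` → prints [6, 7, 9, 370]

Answer:
[20, 83]
[6, 7, 9, 370]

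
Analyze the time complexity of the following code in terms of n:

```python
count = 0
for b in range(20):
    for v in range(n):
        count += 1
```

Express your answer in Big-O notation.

Each loop level contributes: 1 × n. Multiplying the contributions gives O(n).

Answer: O(n)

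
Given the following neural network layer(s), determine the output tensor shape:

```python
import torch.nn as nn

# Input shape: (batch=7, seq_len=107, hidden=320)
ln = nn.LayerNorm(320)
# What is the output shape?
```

Input: (7, 107, 320) -> Output: (7, 107, 320)

Answer: (7, 107, 320)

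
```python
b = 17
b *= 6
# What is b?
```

Trace:
`b = 17` → b = 17
`b *= 6` → b = 102
So b = 102

Answer: 102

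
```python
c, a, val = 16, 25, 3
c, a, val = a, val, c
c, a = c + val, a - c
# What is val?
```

Trace:
`c, a, val = 16, 25, 3` → c = 16; a = 25; val = 3
`c, a, val = a, val, c` → c = 25; a = 3; val = 16
`c, a = c + val, a - c` → c = 41; a = -22
So val = 16

Answer: 16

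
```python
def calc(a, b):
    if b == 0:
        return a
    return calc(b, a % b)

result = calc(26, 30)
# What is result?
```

calc(26, 30) -> calc(30, 26) -> calc(26, 4) -> calc(4, 2) -> calc(2, 0) -> 2

Answer: 2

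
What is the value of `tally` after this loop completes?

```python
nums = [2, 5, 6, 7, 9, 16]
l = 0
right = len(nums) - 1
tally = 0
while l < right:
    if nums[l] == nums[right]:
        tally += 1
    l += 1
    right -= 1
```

Count matching pairs from ends
`tally` takes the values: 0

Answer: 0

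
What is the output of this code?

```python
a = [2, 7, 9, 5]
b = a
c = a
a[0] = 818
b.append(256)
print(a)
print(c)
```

Key concept: multiple aliases.
Step by step:
`a = [2, 7, 9, 5]` → a = [2, 7, 9, 5]
`b = a` → b = [2, 7, 9, 5] (same object as a)
`c = a` → c = [2, 7, 9, 5] (same object as a, b)
`a[0] = 818` → a = [818, 7, 9, 5] (same object as b, c); b = [818, 7, 9, 5] (same object as a, c); c = [818, 7, 9, 5] (same object as a, b)
`b.append(256)` → a = [818, 7, 9, 5, 256] (same object as b, c); b = [818, 7, 9, 5, 256] (same object as a, c); c = [818, 7, 9, 5, 256] (same object as a, b)
`print(a)` → prints [818, 7, 9, 5, 256]
`print(c)` → prints [818, 7, 9, 5, 256]

Answer:
[818, 7, 9, 5, 256]
[818, 7, 9, 5, 256]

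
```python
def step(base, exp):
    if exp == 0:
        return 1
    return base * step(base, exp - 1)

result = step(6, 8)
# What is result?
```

step(6, 8) = 6 * 6 * 6 * 6 * 6 * 6 * 6 * 6 = 1679616

Answer: 1679616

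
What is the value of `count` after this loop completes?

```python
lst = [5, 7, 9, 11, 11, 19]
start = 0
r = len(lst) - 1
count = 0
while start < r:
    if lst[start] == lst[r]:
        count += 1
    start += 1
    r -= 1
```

Count matching pairs from ends
`count` takes the values: 0

Answer: 0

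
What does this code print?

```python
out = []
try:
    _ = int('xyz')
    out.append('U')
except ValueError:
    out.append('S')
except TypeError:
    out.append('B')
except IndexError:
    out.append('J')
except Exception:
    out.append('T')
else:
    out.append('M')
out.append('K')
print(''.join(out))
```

Execution trace: 'S' (except ValueError) → 'K' (after the try/except). Output: SK

Answer: SK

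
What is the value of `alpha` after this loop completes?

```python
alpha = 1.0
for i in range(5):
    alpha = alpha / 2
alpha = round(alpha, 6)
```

Halving LR 5 times: 1 / 2^5
`alpha` takes the values: 1.0 → 0.5 → 0.25 → 0.125 → 0.0625 → 0.03125

Answer: 0.03125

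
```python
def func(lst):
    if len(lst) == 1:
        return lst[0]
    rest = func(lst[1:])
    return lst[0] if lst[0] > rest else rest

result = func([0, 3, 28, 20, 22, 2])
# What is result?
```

Recursive max over [0, 3, 28, 20, 22, 2] = 28

Answer: 28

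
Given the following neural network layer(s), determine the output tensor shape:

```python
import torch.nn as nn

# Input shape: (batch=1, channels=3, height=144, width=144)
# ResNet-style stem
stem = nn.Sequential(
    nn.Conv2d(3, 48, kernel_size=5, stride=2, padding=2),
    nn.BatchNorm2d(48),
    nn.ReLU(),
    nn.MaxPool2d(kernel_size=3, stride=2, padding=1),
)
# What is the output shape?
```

Input: (1, 3, 144, 144) -> after Conv2d 5x5 stride=2: (1, 48, 72, 72) -> Output: (1, 48, 36, 36)

Answer: (1, 48, 36, 36)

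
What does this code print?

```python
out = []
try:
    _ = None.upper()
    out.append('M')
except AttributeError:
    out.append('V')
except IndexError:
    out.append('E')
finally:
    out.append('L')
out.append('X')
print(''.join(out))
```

Execution trace: 'V' (except AttributeError) → 'L' (finally) → 'X' (after the try/except). Output: VLX

Answer: VLX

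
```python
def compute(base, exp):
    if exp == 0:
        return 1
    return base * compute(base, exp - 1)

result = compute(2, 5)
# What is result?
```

compute(2, 5) = 2 * 2 * 2 * 2 * 2 = 32

Answer: 32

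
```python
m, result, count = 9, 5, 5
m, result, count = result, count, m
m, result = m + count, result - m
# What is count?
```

Trace:
`m, result, count = 9, 5, 5` → m = 9; result = 5; count = 5
`m, result, count = result, count, m` → m = 5; result = 5; count = 9
`m, result = m + count, result - m` → m = 14; result = 0
So count = 9

Answer: 9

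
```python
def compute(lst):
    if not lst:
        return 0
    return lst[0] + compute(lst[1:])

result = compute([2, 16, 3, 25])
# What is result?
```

2 + 16 + 3 + 25 + 0 = 46

Answer: 46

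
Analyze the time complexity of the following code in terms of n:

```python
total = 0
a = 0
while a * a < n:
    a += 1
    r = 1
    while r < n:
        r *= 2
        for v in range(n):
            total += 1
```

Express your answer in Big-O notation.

Each loop level contributes: √n × log n × n. Multiplying the contributions gives O(n√n log n).

Answer: O(n√n log n)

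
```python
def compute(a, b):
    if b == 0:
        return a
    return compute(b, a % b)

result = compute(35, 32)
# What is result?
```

compute(35, 32) -> compute(32, 3) -> compute(3, 2) -> compute(2, 1) -> compute(1, 0) -> 1

Answer: 1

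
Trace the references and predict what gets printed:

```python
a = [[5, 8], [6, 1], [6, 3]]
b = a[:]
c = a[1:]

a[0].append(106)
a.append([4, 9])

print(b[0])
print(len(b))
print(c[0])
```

Key concept: slice with nested mutation.
Step by step:
`a = [[5, 8], [6, 1], [6, 3]]` → a = [[5, 8], [6, 1], [6, 3]]
`b = a[:]` → b = [[5, 8], [6, 1], [6, 3]]
`c = a[1:]` → c = [[6, 1], [6, 3]]
`a[0].append(106)` → a = [[5, 8, 106], [6, 1], [6, 3]]; b = [[5, 8, 106], [6, 1], [6, 3]]
`a.append([4, 9])` → a = [[5, 8, 106], [6, 1], [6, 3], [4, 9]]
`print(b[0])` → prints [5, 8, 106]
`print(len(b))` → prints 3
`print(c[0])` → prints [6, 1]

Answer:
[5, 8, 106]
3
[6, 1]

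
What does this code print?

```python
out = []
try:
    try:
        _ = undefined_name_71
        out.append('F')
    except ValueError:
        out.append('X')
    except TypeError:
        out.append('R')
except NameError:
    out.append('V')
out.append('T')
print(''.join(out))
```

Execution trace: 'V' (outer except NameError) → 'T' (after the try/except). Output: VT

Answer: VT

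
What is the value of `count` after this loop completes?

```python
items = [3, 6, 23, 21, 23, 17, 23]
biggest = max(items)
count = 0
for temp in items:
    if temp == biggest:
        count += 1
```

Count of max value 23 in [3, 6, 23, 21, 23, 17, 23]
`count` takes the values: 0 → 1 → 2 → 3

Answer: 3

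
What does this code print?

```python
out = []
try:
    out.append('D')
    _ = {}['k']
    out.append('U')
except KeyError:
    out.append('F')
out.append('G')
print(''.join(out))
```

Execution trace: 'D' (try body) → 'F' (except KeyError) → 'G' (after the try/except). Output: DFG

Answer: DFG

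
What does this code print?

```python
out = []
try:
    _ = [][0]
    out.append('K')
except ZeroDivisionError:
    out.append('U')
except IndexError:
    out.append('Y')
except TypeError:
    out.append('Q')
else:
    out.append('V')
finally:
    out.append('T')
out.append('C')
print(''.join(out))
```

Execution trace: 'Y' (except IndexError) → 'T' (finally) → 'C' (after the try/except). Output: YTC

Answer: YTC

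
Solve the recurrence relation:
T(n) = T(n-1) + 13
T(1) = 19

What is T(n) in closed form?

Unrolling: T(n) = T(1) + 13·(n-1) = 19 + 13(n-1) = 13n + 6.

Answer: T(n) = 13n + 6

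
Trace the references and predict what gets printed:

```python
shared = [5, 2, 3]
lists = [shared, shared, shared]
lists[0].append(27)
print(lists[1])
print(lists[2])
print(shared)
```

Key concept: list of same reference.
Step by step:
`shared = [5, 2, 3]` → shared = [5, 2, 3]
`lists = [shared, shared, shared]` → lists = [[5, 2, 3], [5, 2, 3], [5, 2, 3]]
`lists[0].append(27)` → shared = [5, 2, 3, 27]; lists = [[5, 2, 3, 27], [5, 2, 3, 27], [5, 2, 3, 27]]
`print(lists[1])` → prints [5, 2, 3, 27]
`print(lists[2])` → prints [5, 2, 3, 27]
`print(shared)` → prints [5, 2, 3, 27]

Answer:
[5, 2, 3, 27]
[5, 2, 3, 27]
[5, 2, 3, 27]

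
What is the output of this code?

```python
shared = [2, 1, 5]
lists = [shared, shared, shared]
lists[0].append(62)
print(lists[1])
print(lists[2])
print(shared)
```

Key concept: list of same reference.
Step by step:
`shared = [2, 1, 5]` → shared = [2, 1, 5]
`lists = [shared, shared, shared]` → lists = [[2, 1, 5], [2, 1, 5], [2, 1, 5]]
`lists[0].append(62)` → shared = [2, 1, 5, 62]; lists = [[2, 1, 5, 62], [2, 1, 5, 62], [2, 1, 5, 62]]
`print(lists[1])` → prints [2, 1, 5, 62]
`print(lists[2])` → prints [2, 1, 5, 62]
`print(shared)` → prints [2, 1, 5, 62]

Answer:
[2, 1, 5, 62]
[2, 1, 5, 62]
[2, 1, 5, 62]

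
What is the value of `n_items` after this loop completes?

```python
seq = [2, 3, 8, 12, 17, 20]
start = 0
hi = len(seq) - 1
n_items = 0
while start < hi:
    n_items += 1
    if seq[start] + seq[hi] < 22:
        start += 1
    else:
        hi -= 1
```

Steps to find pair summing to 22
`n_items` takes the values: 0 → 1 → 2 → 3 → 4 → 5

Answer: 5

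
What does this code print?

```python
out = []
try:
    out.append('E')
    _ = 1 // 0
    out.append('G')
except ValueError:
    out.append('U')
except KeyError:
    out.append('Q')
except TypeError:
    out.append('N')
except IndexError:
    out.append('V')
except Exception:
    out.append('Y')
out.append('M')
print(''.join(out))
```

Execution trace: 'E' (try body) → 'Y' (except Exception) → 'M' (after the try/except). Output: EYM

Answer: EYM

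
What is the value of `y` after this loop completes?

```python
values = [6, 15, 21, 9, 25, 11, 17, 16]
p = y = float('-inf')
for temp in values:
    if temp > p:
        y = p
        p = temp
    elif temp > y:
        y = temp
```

Second largest (with repeats) in [6, 15, 21, 9, 25, 11, 17, 16]
`y` takes the values: -inf → 6 → 15 → 21

Answer: 21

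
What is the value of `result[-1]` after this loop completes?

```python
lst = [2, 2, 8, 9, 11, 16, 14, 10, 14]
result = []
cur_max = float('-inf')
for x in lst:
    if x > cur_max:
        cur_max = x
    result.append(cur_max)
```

Running max ends at 16
`result` takes the values: [] → [2] → [2, 2] → [2, 2, 8] → [2, 2, 8, 9] → [2, 2, 8, 9, 11] → [2, 2, 8, 9, 11, 16] → [2, 2, 8, 9, 11, 16, 16] → [2, 2, 8, 9, 11, 16, 16, 16] → [2, 2, 8, 9, 11, 16, 16, 16, 16]
So `result[-1]` = 16

Answer: 16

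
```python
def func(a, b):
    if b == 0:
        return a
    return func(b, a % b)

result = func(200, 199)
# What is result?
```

func(200, 199) -> func(199, 1) -> func(1, 0) -> 1

Answer: 1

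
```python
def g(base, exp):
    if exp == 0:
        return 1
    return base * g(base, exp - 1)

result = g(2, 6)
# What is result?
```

g(2, 6) = 2 * 2 * 2 * 2 * 2 * 2 = 64

Answer: 64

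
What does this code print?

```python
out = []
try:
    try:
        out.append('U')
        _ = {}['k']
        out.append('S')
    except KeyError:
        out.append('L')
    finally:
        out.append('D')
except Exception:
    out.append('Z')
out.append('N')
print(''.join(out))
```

Execution trace: 'U' (inner try body) → 'L' (inner except KeyError) → 'D' (inner finally) → 'N' (after the try/except). Output: ULDN

Answer: ULDN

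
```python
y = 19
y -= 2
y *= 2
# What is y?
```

Trace:
`y = 19` → y = 19
`y -= 2` → y = 17
`y *= 2` → y = 34
So y = 34

Answer: 34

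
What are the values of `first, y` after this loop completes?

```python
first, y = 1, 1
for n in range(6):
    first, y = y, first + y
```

Fibonacci: after 6 iterations
`first, y` takes the values: (1, 1) → (1, 2) → (2, 3) → (3, 5) → (5, 8) → (8, 13) → (13, 21)

Answer: 13, 21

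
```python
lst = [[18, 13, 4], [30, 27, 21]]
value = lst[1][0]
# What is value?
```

Trace:
`lst = [[18, 13, 4], [30, 27, 21]]` → lst = [[18, 13, 4], [30, 27, 21]]
`value = lst[1][0]` → value = 30
So value = 30

Answer: 30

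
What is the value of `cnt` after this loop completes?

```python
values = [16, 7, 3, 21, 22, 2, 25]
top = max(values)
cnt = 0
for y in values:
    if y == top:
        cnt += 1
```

Count of max value 25 in [16, 7, 3, 21, 22, 2, 25]
`cnt` takes the values: 0 → 1

Answer: 1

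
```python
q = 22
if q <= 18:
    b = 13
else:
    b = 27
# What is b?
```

Trace:
`q = 22` → q = 22
`if q <= 18: ...` → q <= 18 is False, take else branch → b = 27
So b = 27

Answer: 27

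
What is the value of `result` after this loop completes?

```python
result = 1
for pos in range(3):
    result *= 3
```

3^3 = 27
`result` takes the values: 1 → 3 → 9 → 27

Answer: 27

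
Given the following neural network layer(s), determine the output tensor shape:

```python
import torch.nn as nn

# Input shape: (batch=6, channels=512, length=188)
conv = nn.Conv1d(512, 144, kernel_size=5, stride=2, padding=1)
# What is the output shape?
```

Input: (6, 512, 188) -> Output: (6, 144, 93)

Answer: (6, 144, 93)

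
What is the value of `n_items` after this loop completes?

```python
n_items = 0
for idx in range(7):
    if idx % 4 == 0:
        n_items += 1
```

Count numbers divisible by 4 in range(7)
`n_items` takes the values: 0 → 1 → 2

Answer: 2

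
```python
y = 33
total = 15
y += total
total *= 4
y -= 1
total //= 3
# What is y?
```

Trace:
`y = 33` → y = 33
`total = 15` → total = 15
`y += total` → y = 48
`total *= 4` → total = 60
`y -= 1` → y = 47
`total //= 3` → total = 20
So y = 47

Answer: 47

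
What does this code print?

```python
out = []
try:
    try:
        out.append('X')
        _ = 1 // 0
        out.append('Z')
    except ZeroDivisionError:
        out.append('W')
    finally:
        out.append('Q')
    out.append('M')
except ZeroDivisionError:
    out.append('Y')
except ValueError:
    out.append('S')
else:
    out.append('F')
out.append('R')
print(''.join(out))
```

Execution trace: 'X' (inner try body) → 'W' (inner except ZeroDivisionError) → 'Q' (inner finally) → 'M' (try body, no exception) → 'F' (else) → 'R' (after the try/except). Output: XWQMFR

Answer: XWQMFR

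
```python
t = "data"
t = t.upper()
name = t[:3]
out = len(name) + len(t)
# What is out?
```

Trace:
`t = "data"` → t = 'data'
`t = t.upper()` → t = 'DATA'
`name = t[:3]` → name = 'DAT'
`out = len(name) + len(t)` → out = 7
So out = 7

Answer: 7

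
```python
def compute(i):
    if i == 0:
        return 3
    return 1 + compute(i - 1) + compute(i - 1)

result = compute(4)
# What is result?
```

compute(i) = 1 + 2·compute(i-1), compute(0)=3. Closed form: (3+1)·2^4 - 1 = 63.

Answer: 63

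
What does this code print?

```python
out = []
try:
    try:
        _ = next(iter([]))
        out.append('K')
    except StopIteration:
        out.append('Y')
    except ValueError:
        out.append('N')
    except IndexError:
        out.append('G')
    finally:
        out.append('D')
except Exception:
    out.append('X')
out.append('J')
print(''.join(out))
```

Execution trace: 'Y' (inner except StopIteration) → 'D' (inner finally) → 'J' (after the try/except). Output: YDJ

Answer: YDJ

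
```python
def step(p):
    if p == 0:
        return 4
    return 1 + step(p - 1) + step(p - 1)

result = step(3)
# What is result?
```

step(p) = 1 + 2·step(p-1), step(0)=4. Closed form: (4+1)·2^3 - 1 = 39.

Answer: 39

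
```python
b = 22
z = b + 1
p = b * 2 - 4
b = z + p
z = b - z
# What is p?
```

Trace:
`b = 22` → b = 22
`z = b + 1` → z = 23
`p = b * 2 - 4` → p = 40
`b = z + p` → b = 63
`z = b - z` → z = 40
So p = 40

Answer: 40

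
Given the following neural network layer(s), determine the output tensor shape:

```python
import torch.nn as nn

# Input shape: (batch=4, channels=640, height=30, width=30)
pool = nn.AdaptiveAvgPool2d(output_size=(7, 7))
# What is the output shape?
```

Input: (4, 640, 30, 30) -> Output: (4, 640, 7, 7)

Answer: (4, 640, 7, 7)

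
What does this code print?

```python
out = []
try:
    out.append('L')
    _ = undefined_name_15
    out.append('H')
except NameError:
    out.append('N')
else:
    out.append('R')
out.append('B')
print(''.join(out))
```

Execution trace: 'L' (try body) → 'N' (except NameError) → 'B' (after the try/except). Output: LNB

Answer: LNB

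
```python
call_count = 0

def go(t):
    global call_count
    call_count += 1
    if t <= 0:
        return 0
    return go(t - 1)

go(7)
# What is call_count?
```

Linear recursion stepping by 1: 8 calls from t=7 down to ≤0.

Answer: 8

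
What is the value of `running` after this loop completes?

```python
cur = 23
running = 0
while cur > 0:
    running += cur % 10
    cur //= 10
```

Sum digits of 23
`running` takes the values: 0 → 3 → 5

Answer: 5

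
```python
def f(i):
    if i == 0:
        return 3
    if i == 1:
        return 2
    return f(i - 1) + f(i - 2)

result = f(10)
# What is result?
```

Build up from base cases: f(0)=3, f(1)=2, f(2)=5, f(3)=7, f(4)=12, f(5)=19, f(6)=31, ..., f(10)=212

Answer: 212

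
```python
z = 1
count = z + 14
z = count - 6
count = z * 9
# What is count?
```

Trace:
`z = 1` → z = 1
`count = z + 14` → count = 15
`z = count - 6` → z = 9
`count = z * 9` → count = 81
So count = 81

Answer: 81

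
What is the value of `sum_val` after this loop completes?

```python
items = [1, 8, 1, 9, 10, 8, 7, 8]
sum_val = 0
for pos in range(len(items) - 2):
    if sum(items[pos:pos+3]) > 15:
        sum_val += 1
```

Count windows with sum > 15
`sum_val` takes the values: 0 → 1 → 2 → 3 → 4 → 5

Answer: 5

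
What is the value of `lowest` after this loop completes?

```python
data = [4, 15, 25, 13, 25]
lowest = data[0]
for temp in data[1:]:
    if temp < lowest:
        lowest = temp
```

Minimum of [4, 15, 25, 13, 25]
`lowest` takes the values: 4

Answer: 4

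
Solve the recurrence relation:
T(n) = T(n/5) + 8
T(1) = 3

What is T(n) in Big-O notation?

Each step divides n by 5 and adds 8. After log_5(n) steps we reach T(1)=3. So T(n) = 8·log_5(n) + 3 = O(log n).

Answer: O(log n)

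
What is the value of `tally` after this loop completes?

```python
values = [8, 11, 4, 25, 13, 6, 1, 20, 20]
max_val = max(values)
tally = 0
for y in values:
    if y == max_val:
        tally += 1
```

Count of max value 25 in [8, 11, 4, 25, 13, 6, 1, 20, 20]
`tally` takes the values: 0 → 1

Answer: 1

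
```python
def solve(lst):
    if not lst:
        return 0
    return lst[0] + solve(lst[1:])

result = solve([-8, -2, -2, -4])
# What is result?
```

(-8) + (-2) + (-2) + (-4) + 0 = -16

Answer: -16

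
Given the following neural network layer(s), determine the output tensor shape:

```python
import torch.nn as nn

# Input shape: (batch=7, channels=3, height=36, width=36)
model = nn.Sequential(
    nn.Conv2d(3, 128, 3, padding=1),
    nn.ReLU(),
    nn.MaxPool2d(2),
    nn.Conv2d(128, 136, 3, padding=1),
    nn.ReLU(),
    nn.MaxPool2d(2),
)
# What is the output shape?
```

Input: (7, 3, 36, 36) -> after first Conv2d: (7, 128, 36, 36) -> after first MaxPool2d: (7, 128, 18, 18) -> after second Conv2d: (7, 136, 18, 18) -> Output: (7, 136, 9, 9)

Answer: (7, 136, 9, 9)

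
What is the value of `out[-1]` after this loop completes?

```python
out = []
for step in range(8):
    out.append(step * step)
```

Last element of squares 0 to 7
`out` takes the values: [] → [0] → [0, 1] → [0, 1, 4] → [0, 1, 4, 9] → [0, 1, 4, 9, 16] → [0, 1, 4, 9, 16, 25] → [0, 1, 4, 9, 16, 25, 36] → [0, 1, 4, 9, 16, 25, 36, 49]
So `out[-1]` = 49

Answer: 49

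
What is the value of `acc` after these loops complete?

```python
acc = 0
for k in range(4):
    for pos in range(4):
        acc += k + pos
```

Sum of all k+pos for k,pos in 4x4
`acc` takes the values: 0 → 1 → 3 → 6 → 7 → 9 → 12 → 16 → 18 → 21 → 25 → 30 → 33 → 37 → 42 → 48

Answer: 48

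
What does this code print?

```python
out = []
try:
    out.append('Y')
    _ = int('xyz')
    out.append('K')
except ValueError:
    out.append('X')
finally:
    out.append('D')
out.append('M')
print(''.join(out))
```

Execution trace: 'Y' (try body) → 'X' (except ValueError) → 'D' (finally) → 'M' (after the try/except). Output: YXDM

Answer: YXDM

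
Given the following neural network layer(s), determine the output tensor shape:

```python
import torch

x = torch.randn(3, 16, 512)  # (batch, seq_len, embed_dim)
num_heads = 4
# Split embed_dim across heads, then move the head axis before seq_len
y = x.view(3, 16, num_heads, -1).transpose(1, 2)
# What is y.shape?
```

Input: (3, 16, 512) -> head_dim = 512 // 4 = 128; after view: (3, 16, 4, 128) -> after transpose(1, 2): (3, 4, 16, 128) -> Output: (3, 4, 16, 128)

Answer: (3, 4, 16, 128)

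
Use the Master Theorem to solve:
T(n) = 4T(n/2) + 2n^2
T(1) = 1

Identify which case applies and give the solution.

a=4, b=2, f(n)=2n^2. log_2(4) = 2. Since c=2 = 2, Case 2 applies: T(n) = Θ(n^log_b(a) · log n) = O(n^2 log n).

Answer: O(n^2 log n) - Case 2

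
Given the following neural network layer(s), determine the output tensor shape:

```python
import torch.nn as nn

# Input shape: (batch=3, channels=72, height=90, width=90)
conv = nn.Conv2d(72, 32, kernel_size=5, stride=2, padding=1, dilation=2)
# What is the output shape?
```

Input: (3, 72, 90, 90) -> Output: (3, 32, 42, 42)

Answer: (3, 32, 42, 42)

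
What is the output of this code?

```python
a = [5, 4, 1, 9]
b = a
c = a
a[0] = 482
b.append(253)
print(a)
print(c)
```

Key concept: multiple aliases.
Step by step:
`a = [5, 4, 1, 9]` → a = [5, 4, 1, 9]
`b = a` → b = [5, 4, 1, 9] (same object as a)
`c = a` → c = [5, 4, 1, 9] (same object as a, b)
`a[0] = 482` → a = [482, 4, 1, 9] (same object as b, c); b = [482, 4, 1, 9] (same object as a, c); c = [482, 4, 1, 9] (same object as a, b)
`b.append(253)` → a = [482, 4, 1, 9, 253] (same object as b, c); b = [482, 4, 1, 9, 253] (same object as a, c); c = [482, 4, 1, 9, 253] (same object as a, b)
`print(a)` → prints [482, 4, 1, 9, 253]
`print(c)` → prints [482, 4, 1, 9, 253]

Answer:
[482, 4, 1, 9, 253]
[482, 4, 1, 9, 253]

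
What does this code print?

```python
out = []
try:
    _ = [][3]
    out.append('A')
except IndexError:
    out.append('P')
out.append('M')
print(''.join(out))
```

Execution trace: 'P' (except IndexError) → 'M' (after the try/except). Output: PM

Answer: PM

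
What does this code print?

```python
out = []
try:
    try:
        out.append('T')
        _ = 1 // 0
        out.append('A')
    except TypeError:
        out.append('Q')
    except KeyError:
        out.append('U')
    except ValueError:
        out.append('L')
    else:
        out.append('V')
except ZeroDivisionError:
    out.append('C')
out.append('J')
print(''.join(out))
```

Execution trace: 'T' (try body) → 'C' (outer except ZeroDivisionError) → 'J' (after the try/except). Output: TCJ

Answer: TCJ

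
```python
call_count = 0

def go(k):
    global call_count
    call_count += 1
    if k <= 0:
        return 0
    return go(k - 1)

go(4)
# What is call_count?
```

Linear recursion stepping by 1: 5 calls from k=4 down to ≤0.

Answer: 5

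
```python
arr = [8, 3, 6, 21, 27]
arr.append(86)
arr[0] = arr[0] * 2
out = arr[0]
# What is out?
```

Trace:
`arr = [8, 3, 6, 21, 27]` → arr = [8, 3, 6, 21, 27]
`arr.append(86)` → arr = [8, 3, 6, 21, 27, 86]
`arr[0] = arr[0] * 2` → arr = [16, 3, 6, 21, 27, 86]
`out = arr[0]` → out = 16
So out = 16

Answer: 16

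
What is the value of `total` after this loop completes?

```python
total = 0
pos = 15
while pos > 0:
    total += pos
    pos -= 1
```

Sum 15 down to 1
`total` takes the values: 0 → 15 → 29 → 42 → 54 → 65 → 75 → 84 → 92 → 99 → 105 → 110 → 114 → 117 → 119 → 120

Answer: 120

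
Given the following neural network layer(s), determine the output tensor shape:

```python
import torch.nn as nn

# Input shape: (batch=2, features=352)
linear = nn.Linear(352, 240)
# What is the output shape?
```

Input: (2, 352) -> Output: (2, 240)

Answer: (2, 240)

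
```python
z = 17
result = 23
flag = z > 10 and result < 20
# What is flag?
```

Trace:
`z = 17` → z = 17
`result = 23` → result = 23
`flag = z > 10 and result < 20` → flag = False
So flag = False

Answer: False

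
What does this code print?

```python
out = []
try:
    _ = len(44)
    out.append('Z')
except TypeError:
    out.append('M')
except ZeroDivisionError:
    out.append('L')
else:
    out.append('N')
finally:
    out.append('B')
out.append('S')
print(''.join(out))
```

Execution trace: 'M' (except TypeError) → 'B' (finally) → 'S' (after the try/except). Output: MBS

Answer: MBS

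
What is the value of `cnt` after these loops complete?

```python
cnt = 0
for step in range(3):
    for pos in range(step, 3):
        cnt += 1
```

Upper triangle: 3 + 2 + ... + 1
`cnt` takes the values: 0 → 1 → 2 → 3 → 4 → 5 → 6

Answer: 6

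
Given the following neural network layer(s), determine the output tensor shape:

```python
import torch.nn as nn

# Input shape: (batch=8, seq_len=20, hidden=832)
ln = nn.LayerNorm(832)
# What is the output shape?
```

Input: (8, 20, 832) -> Output: (8, 20, 832)

Answer: (8, 20, 832)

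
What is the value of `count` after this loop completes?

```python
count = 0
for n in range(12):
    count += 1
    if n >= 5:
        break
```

Loop breaks when n reaches 5, count is 6
`count` takes the values: 0 → 1 → 2 → 3 → 4 → 5 → 6

Answer: 6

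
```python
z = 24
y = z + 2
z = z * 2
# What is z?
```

Trace:
`z = 24` → z = 24
`y = z + 2` → y = 26
`z = z * 2` → z = 48
So z = 48

Answer: 48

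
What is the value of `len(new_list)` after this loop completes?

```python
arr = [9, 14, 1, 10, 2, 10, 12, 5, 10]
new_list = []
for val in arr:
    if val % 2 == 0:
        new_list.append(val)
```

Count even numbers in [9, 14, 1, 10, 2, 10, 12, 5, 10]
`new_list` takes the values: [] → [14] → [14, 10] → [14, 10, 2] → [14, 10, 2, 10] → [14, 10, 2, 10, 12] → [14, 10, 2, 10, 12, 10]
So `len(new_list)` = 6

Answer: 6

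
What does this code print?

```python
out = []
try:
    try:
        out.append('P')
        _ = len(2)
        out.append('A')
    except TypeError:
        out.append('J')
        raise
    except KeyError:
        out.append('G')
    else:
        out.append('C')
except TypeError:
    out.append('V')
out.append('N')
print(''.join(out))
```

Execution trace: 'P' (inner try body) → 'J' (inner except TypeError) → 'V' (outer except TypeError) → 'N' (after the try/except). Output: PJVN

Answer: PJVN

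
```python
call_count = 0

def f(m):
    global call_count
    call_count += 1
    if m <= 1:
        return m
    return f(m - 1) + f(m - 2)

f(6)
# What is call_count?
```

Calls(m) = 1 + Calls(m-1) + Calls(m-2); Calls(0)=Calls(1)=1. For m=6 this gives 25.

Answer: 25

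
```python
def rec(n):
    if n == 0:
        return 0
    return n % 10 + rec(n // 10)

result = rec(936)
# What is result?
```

Sum of digits of 936: 6 + 3 + 9 = 18

Answer: 18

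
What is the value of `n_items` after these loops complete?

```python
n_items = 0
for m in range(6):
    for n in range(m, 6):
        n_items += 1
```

Upper triangle: 6 + 5 + ... + 1
`n_items` takes the values: 0 → 1 → 2 → 3 → 4 → 5 → 6 → 7 → 8 → 9 → 10 → 11 → 12 → 13 → 14 → 15 → 16 → 17 → 18 → 19 → 20 → 21

Answer: 21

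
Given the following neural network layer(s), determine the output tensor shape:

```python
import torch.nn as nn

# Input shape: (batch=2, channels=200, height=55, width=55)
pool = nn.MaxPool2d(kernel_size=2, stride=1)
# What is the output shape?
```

Input: (2, 200, 55, 55) -> Output: (2, 200, 54, 54)

Answer: (2, 200, 54, 54)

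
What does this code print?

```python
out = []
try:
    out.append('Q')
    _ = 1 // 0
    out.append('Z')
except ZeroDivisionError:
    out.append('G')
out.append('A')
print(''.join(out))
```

Execution trace: 'Q' (try body) → 'G' (except ZeroDivisionError) → 'A' (after the try/except). Output: QGA

Answer: QGA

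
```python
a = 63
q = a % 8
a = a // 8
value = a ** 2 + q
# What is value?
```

Trace:
`a = 63` → a = 63
`q = a % 8` → q = 7
`a = a // 8` → a = 7
`value = a ** 2 + q` → value = 56
So value = 56

Answer: 56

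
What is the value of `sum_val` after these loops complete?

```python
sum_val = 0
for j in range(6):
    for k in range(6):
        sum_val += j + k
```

Sum of all j+k for j,k in 6x6
`sum_val` takes the values: 0 → 1 → 3 → 6 → 10 → 15 → 16 → 18 → 21 → 25 → 30 → 36 → 38 → 41 → 45 → 50 → 56 → 63 → 66 → 70 → 75 → 81 → 88 → 96 → 100 → 105 → 111 → 118 → 126 → 135 → 140 → 146 → 153 → 161 → 170 → 180

Answer: 180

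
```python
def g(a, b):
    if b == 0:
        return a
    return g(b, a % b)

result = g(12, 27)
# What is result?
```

g(12, 27) -> g(27, 12) -> g(12, 3) -> g(3, 0) -> 3

Answer: 3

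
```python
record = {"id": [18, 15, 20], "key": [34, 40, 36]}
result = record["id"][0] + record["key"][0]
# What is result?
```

Trace:
`record = {"id": [18, 15, 20], "key": [34, 40, 36]}` → record = {'id': [18, 15, 20], 'key': [34, 40, 36]}
`result = record["id"][0] + record["key"][0]` → result = 52
So result = 52

Answer: 52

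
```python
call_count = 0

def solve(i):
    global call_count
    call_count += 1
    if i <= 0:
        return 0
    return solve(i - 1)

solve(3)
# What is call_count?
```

Linear recursion stepping by 1: 4 calls from i=3 down to ≤0.

Answer: 4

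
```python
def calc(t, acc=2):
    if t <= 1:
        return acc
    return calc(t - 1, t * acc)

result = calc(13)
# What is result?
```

Accumulator trace (n, acc): (13, 2) -> (12, 26) -> (11, 312) -> (10, 3432) -> (9, 34320) -> (8, 308880) -> (7, 2471040) -> (6, 17297280) -> (5, 103783680) -> (4, 518918400) -> (3, 2075673600) -> (2, 6227020800) -> (1, 12454041600) -> return 12454041600

Answer: 12454041600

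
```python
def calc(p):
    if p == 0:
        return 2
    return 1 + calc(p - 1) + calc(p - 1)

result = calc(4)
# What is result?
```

calc(p) = 1 + 2·calc(p-1), calc(0)=2. Closed form: (2+1)·2^4 - 1 = 47.

Answer: 47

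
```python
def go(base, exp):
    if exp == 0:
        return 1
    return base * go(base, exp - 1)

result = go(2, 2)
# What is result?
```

go(2, 2) = 2 * 2 = 4

Answer: 4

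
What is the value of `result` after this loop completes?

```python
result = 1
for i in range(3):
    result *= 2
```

2^3 = 8
`result` takes the values: 1 → 2 → 4 → 8

Answer: 8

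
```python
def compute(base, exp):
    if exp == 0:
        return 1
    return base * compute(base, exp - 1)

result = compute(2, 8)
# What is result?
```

compute(2, 8) = 2 * 2 * 2 * 2 * 2 * 2 * 2 * 2 = 256

Answer: 256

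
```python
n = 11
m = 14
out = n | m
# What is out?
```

Trace:
`n = 11` → n = 11
`m = 14` → m = 14
`out = n | m` → out = 15
So out = 15

Answer: 15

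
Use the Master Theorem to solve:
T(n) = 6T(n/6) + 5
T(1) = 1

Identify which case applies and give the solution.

a=6, b=6, f(n)=5. log_6(6) = 1. Since c=0 < 1, Case 1 applies: T(n) = Θ(n^log_b(a)) = O(n).

Answer: O(n) - Case 1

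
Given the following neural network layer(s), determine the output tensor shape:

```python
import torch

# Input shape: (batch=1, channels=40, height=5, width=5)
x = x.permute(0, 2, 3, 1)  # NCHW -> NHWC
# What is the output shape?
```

Input: (1, 40, 5, 5) -> Output: (1, 5, 5, 40)

Answer: (1, 5, 5, 40)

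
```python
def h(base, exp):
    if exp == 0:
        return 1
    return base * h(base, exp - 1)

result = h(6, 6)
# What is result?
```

h(6, 6) = 6 * 6 * 6 * 6 * 6 * 6 = 46656

Answer: 46656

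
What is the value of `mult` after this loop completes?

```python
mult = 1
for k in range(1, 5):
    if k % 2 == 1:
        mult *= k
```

Product of odd numbers 1 to 4
`mult` takes the values: 1 → 3

Answer: 3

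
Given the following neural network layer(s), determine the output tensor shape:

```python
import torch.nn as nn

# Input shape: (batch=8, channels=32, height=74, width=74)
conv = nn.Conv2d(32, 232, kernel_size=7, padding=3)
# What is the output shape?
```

Input: (8, 32, 74, 74) -> Output: (8, 232, 74, 74)

Answer: (8, 232, 74, 74)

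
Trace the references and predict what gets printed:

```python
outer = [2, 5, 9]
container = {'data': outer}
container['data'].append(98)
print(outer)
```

Key concept: dict holds reference to list.
Step by step:
`outer = [2, 5, 9]` → outer = [2, 5, 9]
`container = {'data': outer}` → container = {'data': [2, 5, 9]}
`container['data'].append(98)` → outer = [2, 5, 9, 98]; container = {'data': [2, 5, 9, 98]}
`print(outer)` → prints [2, 5, 9, 98]

Answer: [2, 5, 9, 98]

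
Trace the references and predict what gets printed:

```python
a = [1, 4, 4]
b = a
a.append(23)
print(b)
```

Key concept: basic list aliasing.
Step by step:
`a = [1, 4, 4]` → a = [1, 4, 4]
`b = a` → b = [1, 4, 4] (same object as a)
`a.append(23)` → a = [1, 4, 4, 23] (same object as b); b = [1, 4, 4, 23] (same object as a)
`print(b)` → prints [1, 4, 4, 23]

Answer: [1, 4, 4, 23]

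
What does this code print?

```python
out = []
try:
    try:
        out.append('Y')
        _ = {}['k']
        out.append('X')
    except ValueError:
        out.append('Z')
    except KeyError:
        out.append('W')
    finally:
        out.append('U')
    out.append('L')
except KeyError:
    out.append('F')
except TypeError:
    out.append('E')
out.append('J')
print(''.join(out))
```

Execution trace: 'Y' (inner try body) → 'W' (inner except KeyError) → 'U' (inner finally) → 'L' (try body, no exception) → 'J' (after the try/except). Output: YWULJ

Answer: YWULJ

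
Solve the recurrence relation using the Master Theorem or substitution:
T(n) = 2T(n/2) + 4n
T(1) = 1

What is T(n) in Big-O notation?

By Master Theorem: a=2, b=2, f(n)=4n. Since log_2(2) = 1 and f(n) = Θ(n^1), Case 2 applies. T(n) = O(n log n).

Answer: O(n log n)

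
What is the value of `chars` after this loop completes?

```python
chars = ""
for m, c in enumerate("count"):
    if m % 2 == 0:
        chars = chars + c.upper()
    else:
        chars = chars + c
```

Uppercase even positions in 'count'
`chars` takes the values: "" → "C" → "Co" → "CoU" → "CoUn" → "CoUnT"

Answer: "CoUnT"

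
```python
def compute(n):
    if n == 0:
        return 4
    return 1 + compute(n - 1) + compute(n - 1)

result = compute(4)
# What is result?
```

compute(n) = 1 + 2·compute(n-1), compute(0)=4. Closed form: (4+1)·2^4 - 1 = 79.

Answer: 79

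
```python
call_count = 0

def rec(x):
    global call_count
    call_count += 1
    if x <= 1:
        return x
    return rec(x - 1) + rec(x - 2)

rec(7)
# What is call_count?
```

Calls(x) = 1 + Calls(x-1) + Calls(x-2); Calls(0)=Calls(1)=1. For x=7 this gives 41.

Answer: 41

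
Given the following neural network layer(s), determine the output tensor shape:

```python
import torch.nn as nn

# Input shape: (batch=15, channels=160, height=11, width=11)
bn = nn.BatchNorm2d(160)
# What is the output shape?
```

Input: (15, 160, 11, 11) -> Output: (15, 160, 11, 11)

Answer: (15, 160, 11, 11)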